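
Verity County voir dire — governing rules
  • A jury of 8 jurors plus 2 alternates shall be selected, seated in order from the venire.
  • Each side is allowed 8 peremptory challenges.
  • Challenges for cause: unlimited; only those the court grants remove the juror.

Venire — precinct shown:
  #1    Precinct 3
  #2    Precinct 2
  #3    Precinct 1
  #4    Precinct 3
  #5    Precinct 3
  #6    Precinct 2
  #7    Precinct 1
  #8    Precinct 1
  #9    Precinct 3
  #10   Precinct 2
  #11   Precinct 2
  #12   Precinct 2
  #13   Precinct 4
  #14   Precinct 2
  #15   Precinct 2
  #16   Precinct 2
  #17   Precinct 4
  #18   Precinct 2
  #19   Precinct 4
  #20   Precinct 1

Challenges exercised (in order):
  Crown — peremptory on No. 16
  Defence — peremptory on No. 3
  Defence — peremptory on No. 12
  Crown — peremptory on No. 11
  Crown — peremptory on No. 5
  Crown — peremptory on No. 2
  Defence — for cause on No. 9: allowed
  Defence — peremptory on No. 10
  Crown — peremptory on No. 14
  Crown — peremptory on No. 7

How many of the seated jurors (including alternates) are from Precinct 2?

Removed: #2, #3, #5, #7, #9, #10, #11, #12, #14, #16.
Seated (10 incl. alternates): #1, #4, #6, #8, #13, #15, #17, #18, #19, #20.
Of those, in Precinct 2: #6, #15, #18 → 3.

3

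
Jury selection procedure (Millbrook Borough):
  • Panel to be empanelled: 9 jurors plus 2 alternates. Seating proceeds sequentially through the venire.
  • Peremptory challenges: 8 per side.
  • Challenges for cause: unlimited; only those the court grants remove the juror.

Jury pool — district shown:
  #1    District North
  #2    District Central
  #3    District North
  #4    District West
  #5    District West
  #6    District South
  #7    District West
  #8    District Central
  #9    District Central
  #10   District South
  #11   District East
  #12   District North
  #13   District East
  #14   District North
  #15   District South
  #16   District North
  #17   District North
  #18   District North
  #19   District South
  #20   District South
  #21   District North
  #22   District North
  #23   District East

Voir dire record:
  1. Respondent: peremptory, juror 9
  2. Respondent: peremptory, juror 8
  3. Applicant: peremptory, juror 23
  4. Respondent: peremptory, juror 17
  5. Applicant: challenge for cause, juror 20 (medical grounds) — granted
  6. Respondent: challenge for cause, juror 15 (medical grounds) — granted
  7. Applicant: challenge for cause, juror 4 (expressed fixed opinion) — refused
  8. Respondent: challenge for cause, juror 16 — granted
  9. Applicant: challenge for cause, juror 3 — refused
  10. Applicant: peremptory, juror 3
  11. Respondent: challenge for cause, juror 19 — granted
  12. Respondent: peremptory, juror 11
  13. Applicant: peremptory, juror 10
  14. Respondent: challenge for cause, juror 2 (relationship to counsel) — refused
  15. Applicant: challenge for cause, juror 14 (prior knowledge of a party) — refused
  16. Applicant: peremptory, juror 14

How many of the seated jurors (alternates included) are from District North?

Removed: #3, #8, #9, #10, #11, #14, #15, #16, #17, #19, #20, #23.
Seated (11 incl. alternates): #1, #2, #4, #5, #6, #7, #12, #13, #18, #21, #22.
Of those, in District North: #1, #12, #18, #21, #22 → 5.

5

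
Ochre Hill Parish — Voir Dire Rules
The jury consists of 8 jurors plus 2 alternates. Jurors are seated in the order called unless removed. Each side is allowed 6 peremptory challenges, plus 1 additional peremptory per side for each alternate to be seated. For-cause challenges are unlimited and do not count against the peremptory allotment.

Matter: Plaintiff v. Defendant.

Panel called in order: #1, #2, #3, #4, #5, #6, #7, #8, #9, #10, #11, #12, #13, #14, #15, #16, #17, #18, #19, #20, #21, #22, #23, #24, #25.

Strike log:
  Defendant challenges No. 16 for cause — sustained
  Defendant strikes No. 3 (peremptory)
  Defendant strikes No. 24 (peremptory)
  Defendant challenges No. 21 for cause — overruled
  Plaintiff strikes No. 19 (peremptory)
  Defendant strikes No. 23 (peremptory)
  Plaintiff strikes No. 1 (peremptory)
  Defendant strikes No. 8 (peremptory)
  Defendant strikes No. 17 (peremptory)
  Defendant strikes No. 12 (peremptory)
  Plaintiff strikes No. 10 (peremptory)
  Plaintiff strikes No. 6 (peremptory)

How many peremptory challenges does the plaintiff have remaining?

Plaintiff allotment: 6 base + 1 × 2 alternates = 8.
Plaintiff peremptories used: #19, #1, #10, #6 — 4.
Remaining: 8 − 4 = 4.

4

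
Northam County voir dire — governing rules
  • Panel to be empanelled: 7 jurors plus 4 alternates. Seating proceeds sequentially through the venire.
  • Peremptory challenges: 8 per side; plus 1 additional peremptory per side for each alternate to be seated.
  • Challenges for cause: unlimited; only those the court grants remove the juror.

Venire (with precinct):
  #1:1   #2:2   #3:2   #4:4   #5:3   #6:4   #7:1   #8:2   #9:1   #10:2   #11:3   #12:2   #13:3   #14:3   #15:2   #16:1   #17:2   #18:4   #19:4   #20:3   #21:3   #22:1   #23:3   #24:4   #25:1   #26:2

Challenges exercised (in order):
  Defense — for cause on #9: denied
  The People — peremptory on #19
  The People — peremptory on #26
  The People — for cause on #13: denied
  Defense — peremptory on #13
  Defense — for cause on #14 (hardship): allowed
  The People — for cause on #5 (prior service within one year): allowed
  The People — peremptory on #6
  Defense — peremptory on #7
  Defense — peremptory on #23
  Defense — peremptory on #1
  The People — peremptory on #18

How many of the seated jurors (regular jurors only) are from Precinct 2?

4

Removed: #1, #5, #6, #7, #13, #14, #18, #19, #23, #26.
Seated jurors 1–7: #2, #3, #4, #8, #9, #10, #11 (alternates #12, #15, #16, #17 not counted).
Of those, in Precinct 2: #2, #3, #8, #10 → 4.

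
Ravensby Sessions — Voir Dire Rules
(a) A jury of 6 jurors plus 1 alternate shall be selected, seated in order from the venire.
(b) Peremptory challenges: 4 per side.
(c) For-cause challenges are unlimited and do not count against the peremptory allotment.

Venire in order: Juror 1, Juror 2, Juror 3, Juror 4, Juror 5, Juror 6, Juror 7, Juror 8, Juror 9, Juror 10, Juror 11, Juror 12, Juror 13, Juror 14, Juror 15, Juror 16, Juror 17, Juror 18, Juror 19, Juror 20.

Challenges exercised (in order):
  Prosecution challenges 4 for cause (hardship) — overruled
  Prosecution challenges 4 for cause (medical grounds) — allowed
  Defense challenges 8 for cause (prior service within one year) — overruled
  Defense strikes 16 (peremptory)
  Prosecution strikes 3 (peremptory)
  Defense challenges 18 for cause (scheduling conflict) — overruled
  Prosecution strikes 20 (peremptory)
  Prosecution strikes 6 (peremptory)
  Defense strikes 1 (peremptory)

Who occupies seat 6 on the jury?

Removed: #1, #3, #4, #6, #16, #20. (#8, #18 stay — for-cause denied.)
Seating in order: seats 1–6 → #2, #5, #7, #8, #9, #10; alternates → #11.
So seat 6 is #10.

10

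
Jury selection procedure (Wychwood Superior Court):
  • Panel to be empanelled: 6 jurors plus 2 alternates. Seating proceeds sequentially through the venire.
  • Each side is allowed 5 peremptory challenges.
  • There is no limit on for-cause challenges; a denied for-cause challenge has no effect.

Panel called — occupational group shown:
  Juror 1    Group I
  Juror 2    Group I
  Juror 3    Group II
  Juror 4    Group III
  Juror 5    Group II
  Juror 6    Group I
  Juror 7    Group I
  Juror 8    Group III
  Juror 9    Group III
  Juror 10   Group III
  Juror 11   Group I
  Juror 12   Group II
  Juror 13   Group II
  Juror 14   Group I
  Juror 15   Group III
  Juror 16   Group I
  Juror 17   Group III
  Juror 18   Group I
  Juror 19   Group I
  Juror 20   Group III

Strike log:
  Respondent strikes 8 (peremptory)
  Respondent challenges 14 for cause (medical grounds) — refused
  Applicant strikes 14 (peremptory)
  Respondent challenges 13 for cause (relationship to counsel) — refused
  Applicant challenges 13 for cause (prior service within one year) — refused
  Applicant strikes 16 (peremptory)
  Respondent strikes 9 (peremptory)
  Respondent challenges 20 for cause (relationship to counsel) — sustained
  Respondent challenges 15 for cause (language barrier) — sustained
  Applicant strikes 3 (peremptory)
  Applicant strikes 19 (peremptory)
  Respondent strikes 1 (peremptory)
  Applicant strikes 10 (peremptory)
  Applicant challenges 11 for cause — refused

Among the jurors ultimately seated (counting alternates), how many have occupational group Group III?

1

Removed: #1, #3, #8, #9, #10, #14, #15, #16, #19, #20.
Seated (8 incl. alternates): #2, #4, #5, #6, #7, #11, #12, #13.
Of those, in Group III: #4 → 1.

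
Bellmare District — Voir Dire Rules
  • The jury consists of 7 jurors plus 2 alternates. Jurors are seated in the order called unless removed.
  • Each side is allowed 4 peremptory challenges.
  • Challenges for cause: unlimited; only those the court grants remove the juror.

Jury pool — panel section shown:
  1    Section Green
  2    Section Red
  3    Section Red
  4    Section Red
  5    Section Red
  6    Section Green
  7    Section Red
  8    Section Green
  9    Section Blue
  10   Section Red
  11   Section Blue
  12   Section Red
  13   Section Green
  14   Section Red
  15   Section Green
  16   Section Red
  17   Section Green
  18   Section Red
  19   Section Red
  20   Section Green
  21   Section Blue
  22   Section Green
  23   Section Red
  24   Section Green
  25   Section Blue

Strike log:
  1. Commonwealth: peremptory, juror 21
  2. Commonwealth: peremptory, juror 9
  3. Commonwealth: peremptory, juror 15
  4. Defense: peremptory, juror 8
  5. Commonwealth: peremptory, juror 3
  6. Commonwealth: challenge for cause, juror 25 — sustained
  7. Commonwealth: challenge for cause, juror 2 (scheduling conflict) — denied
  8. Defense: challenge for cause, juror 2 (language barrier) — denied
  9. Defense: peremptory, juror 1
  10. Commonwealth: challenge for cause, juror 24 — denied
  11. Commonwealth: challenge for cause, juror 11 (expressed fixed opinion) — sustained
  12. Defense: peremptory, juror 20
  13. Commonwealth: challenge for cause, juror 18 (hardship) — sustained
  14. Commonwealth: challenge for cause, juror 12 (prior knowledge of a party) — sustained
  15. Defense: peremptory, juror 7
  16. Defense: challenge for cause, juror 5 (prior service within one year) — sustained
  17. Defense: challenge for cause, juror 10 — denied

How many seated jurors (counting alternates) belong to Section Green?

Removed: #1, #3, #5, #7, #8, #9, #11, #12, #15, #18, #20, #21, #25.
Seated (9 incl. alternates): #2, #4, #6, #10, #13, #14, #16, #17, #19.
Of those, in Section Green: #6, #13, #17 → 3.

3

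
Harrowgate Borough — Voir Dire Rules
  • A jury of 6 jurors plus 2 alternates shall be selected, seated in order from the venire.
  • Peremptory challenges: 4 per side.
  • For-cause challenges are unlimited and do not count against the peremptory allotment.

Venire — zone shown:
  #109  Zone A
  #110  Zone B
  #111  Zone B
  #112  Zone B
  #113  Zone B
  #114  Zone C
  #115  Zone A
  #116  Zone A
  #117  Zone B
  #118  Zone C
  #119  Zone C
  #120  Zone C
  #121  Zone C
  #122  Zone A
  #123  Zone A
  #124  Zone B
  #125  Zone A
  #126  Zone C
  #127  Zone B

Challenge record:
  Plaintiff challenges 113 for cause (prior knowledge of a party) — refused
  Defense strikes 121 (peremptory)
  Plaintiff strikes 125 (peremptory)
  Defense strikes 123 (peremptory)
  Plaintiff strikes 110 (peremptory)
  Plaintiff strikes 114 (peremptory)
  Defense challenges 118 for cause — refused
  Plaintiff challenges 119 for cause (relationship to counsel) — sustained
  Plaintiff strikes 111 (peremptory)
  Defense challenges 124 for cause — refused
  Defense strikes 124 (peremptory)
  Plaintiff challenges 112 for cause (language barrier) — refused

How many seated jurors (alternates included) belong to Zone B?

3

Removed: #110, #111, #114, #119, #121, #123, #124, #125.
Seated (8 incl. alternates): #109, #112, #113, #115, #116, #117, #118, #120.
Of those, in Zone B: #112, #113, #117 → 3.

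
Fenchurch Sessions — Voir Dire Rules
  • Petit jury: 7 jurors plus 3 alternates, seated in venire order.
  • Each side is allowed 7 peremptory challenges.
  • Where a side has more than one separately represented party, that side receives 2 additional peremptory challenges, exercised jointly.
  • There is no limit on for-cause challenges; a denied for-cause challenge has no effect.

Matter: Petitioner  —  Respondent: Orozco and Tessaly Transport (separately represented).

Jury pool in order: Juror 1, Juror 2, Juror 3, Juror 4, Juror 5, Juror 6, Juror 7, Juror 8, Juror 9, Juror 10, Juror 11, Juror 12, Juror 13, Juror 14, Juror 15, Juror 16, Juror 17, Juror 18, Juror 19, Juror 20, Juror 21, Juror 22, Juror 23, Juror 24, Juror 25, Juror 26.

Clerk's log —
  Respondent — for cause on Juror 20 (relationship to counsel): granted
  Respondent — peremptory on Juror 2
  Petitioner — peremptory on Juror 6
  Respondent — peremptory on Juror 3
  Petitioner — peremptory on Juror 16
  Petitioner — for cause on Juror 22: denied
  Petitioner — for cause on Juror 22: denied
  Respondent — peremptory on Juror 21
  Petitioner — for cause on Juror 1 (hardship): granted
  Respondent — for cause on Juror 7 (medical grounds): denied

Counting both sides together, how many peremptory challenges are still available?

11

Petitioner allotment: 7. Respondent allotment: 7 base + 2 multi-party = 9.
Petitioner peremptories used: #6, #16 — 2 (for-cause on #22, #22, #1 don't count).
Respondent peremptories used: #2, #3, #21 — 3 (for-cause on #20, #7 don't count).
Remaining: (7 − 2) + (9 − 3) = 11.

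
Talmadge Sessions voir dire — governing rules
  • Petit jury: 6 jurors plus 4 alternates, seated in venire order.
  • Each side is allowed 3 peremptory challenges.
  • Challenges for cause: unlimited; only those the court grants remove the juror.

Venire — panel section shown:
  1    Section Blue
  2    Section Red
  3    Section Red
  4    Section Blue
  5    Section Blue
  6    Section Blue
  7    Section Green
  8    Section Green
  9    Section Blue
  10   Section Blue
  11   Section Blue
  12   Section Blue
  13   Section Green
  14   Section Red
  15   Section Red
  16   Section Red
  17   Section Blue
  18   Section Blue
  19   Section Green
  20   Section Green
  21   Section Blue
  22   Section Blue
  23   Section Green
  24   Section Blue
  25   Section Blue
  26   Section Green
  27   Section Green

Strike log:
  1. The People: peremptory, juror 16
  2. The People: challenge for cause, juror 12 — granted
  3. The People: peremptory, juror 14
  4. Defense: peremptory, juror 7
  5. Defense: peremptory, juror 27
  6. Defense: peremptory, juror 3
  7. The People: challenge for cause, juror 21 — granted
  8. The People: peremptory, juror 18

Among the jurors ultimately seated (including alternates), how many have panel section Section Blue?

7

Removed: #3, #7, #12, #14, #16, #18, #21, #27.
Seated (10 incl. alternates): #1, #2, #4, #5, #6, #8, #9, #10, #11, #13.
Of those, in Section Blue: #1, #4, #5, #6, #9, #10, #11 → 7.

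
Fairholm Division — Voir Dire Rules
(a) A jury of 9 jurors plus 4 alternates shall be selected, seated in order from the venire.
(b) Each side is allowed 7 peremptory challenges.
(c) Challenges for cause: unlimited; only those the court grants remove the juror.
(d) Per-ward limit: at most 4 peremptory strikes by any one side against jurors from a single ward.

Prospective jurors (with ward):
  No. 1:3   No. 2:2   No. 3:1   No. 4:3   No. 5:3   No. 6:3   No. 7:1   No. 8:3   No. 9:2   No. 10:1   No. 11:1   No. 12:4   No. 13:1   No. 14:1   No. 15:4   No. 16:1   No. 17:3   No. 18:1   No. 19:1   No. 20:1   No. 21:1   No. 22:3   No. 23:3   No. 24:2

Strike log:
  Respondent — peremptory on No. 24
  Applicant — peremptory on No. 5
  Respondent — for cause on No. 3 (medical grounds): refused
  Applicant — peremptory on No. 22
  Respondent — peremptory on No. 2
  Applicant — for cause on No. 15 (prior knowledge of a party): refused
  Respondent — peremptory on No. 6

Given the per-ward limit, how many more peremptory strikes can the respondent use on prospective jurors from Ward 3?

3

Respondent peremptories so far: #24, #2, #6 — 3 of 7 used, 4 left overall.
Against Ward 3: #6 — 1 used; per-ward cap 4 leaves 3.
Binding limit: min(4, 3) = 3.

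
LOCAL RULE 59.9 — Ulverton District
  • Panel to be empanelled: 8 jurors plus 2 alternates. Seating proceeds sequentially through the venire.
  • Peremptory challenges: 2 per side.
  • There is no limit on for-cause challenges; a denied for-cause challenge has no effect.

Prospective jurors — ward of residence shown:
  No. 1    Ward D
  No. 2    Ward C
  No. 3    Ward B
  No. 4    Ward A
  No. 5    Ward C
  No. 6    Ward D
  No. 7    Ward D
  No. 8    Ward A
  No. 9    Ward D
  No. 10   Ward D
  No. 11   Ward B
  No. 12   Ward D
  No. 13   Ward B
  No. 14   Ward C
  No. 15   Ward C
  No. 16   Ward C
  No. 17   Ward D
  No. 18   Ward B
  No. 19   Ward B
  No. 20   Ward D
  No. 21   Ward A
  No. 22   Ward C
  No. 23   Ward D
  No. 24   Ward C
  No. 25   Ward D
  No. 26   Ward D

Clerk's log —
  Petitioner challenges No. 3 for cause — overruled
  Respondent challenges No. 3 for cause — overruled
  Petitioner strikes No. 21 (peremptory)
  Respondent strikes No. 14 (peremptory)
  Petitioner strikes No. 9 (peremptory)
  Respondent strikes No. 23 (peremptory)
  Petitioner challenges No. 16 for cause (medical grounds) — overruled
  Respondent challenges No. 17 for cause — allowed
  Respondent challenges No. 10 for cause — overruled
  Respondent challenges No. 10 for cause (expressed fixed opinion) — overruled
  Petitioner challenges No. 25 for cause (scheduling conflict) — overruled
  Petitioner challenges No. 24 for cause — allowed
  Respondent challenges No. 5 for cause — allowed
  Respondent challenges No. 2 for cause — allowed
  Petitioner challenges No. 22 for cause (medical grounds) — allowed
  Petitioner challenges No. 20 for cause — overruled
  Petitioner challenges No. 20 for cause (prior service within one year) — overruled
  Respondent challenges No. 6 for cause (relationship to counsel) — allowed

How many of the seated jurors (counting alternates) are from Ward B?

Removed: #2, #5, #6, #9, #14, #17, #21, #22, #23, #24.
Seated (10 incl. alternates): #1, #3, #4, #7, #8, #10, #11, #12, #13, #15.
Of those, in Ward B: #3, #11, #13 → 3.

3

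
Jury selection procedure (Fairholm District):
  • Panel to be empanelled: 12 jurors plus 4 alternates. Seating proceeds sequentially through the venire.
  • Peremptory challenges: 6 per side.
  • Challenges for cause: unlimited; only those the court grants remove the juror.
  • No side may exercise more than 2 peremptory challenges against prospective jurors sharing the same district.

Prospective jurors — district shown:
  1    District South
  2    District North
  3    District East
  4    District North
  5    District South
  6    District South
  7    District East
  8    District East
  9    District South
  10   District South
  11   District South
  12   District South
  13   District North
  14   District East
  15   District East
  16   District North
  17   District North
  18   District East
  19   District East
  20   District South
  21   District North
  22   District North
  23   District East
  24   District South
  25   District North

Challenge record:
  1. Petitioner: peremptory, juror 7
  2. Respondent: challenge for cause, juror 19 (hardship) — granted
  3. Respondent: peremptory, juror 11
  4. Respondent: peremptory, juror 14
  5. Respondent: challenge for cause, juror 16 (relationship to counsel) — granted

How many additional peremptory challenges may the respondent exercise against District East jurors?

1

Respondent peremptories so far: #11, #14 — 2 of 6 used, 4 left overall.
Against District East: #14 — 1 used; per-district cap 2 leaves 1.
Binding limit: min(4, 1) = 1.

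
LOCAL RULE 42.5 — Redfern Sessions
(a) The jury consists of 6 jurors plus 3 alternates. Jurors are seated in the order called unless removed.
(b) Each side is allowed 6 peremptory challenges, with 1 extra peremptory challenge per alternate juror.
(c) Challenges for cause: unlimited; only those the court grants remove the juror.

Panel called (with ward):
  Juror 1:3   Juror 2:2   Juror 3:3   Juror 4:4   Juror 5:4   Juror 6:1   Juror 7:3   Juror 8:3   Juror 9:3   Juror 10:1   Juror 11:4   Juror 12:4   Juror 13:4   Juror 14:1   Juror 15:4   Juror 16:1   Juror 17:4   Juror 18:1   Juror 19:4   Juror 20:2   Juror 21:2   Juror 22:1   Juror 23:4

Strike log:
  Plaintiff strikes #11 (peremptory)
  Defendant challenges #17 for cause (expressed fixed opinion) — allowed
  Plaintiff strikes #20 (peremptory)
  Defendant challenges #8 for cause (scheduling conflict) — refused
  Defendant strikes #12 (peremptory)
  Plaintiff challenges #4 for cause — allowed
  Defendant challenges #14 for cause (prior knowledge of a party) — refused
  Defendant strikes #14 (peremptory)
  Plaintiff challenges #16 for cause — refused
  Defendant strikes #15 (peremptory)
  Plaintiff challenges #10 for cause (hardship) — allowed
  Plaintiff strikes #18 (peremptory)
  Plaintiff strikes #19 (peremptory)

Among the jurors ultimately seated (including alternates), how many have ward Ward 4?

2

Removed: #4, #10, #11, #12, #14, #15, #17, #18, #19, #20.
Seated (9 incl. alternates): #1, #2, #3, #5, #6, #7, #8, #9, #13.
Of those, in Ward 4: #5, #13 → 2.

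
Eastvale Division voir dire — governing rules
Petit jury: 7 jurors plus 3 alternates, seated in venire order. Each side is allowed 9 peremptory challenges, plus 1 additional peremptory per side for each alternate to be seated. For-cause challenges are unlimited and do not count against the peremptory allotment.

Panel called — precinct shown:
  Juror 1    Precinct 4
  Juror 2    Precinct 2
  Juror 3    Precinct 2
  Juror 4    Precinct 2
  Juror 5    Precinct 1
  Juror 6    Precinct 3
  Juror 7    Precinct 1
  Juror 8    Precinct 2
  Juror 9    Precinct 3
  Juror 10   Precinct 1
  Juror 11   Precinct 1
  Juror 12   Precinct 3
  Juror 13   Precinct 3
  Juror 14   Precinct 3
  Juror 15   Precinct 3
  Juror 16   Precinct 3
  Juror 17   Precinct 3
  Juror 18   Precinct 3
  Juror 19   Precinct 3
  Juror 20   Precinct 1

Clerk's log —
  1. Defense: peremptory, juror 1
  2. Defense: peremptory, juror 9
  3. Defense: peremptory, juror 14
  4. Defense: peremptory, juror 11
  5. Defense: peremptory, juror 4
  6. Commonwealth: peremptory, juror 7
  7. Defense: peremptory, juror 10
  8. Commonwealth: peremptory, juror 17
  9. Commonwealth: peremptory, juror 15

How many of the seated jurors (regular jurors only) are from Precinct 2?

3

Removed: #1, #4, #7, #9, #10, #11, #14, #15, #17.
Seated jurors 1–7: #2, #3, #5, #6, #8, #12, #13 (alternates #16, #18, #19 not counted).
Of those, in Precinct 2: #2, #3, #8 → 3.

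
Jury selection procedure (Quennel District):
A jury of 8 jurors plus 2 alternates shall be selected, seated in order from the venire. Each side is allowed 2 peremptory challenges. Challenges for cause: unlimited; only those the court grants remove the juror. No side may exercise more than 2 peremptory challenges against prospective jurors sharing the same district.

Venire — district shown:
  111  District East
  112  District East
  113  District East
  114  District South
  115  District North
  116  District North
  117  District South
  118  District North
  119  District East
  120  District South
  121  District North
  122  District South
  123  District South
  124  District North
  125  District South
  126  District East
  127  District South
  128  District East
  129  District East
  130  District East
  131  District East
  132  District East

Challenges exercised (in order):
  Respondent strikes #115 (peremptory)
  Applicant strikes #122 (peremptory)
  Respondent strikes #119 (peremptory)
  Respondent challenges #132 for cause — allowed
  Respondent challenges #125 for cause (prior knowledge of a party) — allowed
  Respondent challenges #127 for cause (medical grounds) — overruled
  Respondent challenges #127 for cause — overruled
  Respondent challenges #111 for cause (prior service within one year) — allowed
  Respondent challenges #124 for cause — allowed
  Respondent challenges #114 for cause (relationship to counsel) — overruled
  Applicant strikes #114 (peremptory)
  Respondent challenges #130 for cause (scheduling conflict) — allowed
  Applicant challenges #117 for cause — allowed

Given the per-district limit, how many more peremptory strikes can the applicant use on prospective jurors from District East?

0

Applicant peremptories so far: #122, #114 — 2 of 2 used, 0 left overall.
Against District East: none yet — per-district cap 2 leaves 2.
Binding limit: min(0, 2) = 0.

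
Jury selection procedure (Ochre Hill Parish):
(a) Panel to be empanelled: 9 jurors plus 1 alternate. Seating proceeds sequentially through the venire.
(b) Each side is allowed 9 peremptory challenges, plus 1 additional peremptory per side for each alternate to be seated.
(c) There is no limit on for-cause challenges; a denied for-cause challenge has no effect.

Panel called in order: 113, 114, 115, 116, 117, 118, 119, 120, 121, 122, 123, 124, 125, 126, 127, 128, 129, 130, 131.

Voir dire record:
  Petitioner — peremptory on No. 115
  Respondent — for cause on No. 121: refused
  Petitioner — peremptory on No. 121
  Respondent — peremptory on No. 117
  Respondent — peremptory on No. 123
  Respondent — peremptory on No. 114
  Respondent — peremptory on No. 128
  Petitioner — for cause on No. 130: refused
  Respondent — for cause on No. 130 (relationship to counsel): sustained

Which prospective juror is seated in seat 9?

126

Removed: #114, #115, #117, #121, #123, #128, #130.
Seating in order: seats 1–9 → #113, #116, #118, #119, #120, #122, #124, #125, #126; alternates → #127.
So seat 9 is #126.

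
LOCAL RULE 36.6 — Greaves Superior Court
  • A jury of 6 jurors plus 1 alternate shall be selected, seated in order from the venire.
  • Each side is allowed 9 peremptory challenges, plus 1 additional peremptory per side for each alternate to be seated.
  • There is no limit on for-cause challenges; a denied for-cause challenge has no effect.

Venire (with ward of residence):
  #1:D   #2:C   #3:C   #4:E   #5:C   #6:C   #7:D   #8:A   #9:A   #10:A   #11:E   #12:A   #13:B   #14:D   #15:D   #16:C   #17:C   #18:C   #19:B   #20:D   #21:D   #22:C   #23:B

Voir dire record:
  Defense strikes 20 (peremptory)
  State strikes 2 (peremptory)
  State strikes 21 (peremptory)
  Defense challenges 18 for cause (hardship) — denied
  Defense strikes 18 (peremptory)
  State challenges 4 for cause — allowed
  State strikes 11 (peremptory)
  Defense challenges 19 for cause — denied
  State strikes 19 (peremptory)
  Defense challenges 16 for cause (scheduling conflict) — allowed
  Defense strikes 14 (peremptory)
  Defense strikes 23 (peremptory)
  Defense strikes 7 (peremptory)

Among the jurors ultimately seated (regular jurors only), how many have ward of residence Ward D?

Removed: #2, #4, #7, #11, #14, #16, #18, #19, #20, #21, #23.
Seated jurors 1–6: #1, #3, #5, #6, #8, #9 (alternates #10 not counted).
Of those, in Ward D: #1 → 1.

1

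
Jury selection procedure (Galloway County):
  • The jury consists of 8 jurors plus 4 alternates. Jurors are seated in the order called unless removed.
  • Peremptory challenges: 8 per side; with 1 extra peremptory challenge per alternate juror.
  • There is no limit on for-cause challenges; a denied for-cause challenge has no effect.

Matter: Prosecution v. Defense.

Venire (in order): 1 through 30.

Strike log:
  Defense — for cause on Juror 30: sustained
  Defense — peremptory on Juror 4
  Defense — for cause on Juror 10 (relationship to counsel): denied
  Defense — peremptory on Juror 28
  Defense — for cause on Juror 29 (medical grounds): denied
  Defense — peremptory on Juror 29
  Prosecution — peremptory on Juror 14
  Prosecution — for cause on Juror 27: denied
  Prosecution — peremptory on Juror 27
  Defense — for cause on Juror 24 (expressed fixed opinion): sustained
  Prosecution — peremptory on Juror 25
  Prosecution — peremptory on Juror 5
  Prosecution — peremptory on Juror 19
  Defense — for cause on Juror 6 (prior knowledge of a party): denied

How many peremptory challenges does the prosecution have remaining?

7

Prosecution allotment: 8 base + 1 × 4 alternates = 12.
Prosecution peremptories used: #14, #27, #25, #5, #19 — 5 (the for-cause on #27 doesn't count).
Remaining: 12 − 5 = 7.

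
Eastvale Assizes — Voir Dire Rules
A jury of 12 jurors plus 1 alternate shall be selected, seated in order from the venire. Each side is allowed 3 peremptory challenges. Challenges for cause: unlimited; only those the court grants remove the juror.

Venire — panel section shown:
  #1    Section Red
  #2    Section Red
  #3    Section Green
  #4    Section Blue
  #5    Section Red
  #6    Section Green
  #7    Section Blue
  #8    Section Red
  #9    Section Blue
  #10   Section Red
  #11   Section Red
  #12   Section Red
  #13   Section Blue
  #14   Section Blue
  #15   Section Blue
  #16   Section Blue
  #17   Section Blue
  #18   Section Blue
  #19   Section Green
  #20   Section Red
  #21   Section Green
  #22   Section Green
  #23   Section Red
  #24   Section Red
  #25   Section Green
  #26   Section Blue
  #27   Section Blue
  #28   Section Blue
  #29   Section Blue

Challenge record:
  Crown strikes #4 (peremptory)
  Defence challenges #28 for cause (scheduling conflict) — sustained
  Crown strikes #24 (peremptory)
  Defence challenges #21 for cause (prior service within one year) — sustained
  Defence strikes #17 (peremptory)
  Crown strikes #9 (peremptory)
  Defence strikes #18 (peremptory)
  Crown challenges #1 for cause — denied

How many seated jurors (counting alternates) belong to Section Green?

2

Removed: #4, #9, #17, #18, #21, #24, #28.
Seated (13 incl. alternates): #1, #2, #3, #5, #6, #7, #8, #10, #11, #12, #13, #14, #15.
Of those, in Section Green: #3, #6 → 2.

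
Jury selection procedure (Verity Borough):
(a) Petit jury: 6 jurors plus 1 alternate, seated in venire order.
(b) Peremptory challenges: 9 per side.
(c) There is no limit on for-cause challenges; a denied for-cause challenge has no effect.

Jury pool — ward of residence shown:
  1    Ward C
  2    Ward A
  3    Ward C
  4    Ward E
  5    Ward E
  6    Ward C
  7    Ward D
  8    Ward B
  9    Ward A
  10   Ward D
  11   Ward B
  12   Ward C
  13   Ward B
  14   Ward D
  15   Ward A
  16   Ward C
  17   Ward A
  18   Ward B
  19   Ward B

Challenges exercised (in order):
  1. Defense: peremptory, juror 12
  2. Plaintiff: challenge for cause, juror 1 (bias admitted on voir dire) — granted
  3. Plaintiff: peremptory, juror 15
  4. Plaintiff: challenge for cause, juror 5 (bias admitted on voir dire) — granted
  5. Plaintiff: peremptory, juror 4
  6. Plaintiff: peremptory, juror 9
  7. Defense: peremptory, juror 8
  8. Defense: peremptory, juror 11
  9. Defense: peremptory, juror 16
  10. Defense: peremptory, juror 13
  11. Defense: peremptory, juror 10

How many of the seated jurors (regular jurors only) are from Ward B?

Removed: #1, #4, #5, #8, #9, #10, #11, #12, #13, #15, #16.
Seated jurors 1–6: #2, #3, #6, #7, #14, #17 (alternates #18 not counted).
None of those are in Ward B → 0.

0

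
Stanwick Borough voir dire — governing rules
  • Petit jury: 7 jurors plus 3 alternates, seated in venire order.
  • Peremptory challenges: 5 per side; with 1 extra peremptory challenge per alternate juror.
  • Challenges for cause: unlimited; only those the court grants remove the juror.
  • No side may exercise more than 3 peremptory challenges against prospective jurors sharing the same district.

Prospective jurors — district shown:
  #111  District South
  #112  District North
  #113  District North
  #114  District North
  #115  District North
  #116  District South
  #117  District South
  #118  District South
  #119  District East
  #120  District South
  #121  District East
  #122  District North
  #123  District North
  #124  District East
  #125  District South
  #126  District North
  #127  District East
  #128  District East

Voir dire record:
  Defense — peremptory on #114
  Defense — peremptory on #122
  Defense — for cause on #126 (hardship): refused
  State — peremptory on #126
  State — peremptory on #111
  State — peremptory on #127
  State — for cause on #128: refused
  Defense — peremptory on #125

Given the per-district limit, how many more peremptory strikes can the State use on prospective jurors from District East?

2

State peremptories so far: #126, #111, #127 — 3 of 8 used, 5 left overall.
Against District East: #127 — 1 used; per-district cap 3 leaves 2.
Binding limit: min(5, 2) = 2.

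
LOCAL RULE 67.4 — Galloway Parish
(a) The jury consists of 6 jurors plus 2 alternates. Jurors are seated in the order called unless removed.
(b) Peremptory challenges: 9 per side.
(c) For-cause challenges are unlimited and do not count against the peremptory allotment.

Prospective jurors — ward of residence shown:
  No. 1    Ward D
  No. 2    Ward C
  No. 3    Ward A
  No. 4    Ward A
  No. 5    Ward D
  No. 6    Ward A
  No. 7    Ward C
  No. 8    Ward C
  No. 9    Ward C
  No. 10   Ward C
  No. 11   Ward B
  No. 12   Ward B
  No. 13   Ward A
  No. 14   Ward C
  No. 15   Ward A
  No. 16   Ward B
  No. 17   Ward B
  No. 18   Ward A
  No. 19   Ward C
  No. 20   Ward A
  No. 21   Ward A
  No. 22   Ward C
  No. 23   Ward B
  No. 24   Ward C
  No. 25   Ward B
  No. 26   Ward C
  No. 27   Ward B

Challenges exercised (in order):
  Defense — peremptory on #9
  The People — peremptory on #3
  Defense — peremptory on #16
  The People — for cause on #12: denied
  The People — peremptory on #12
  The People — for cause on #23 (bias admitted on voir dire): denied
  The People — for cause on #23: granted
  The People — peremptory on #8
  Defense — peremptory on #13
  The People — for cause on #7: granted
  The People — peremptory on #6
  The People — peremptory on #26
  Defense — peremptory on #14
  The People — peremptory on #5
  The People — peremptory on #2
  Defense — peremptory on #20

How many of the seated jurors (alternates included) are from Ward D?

Removed: #2, #3, #5, #6, #7, #8, #9, #12, #13, #14, #16, #20, #23, #26.
Seated (8 incl. alternates): #1, #4, #10, #11, #15, #17, #18, #19.
Of those, in Ward D: #1 → 1.

1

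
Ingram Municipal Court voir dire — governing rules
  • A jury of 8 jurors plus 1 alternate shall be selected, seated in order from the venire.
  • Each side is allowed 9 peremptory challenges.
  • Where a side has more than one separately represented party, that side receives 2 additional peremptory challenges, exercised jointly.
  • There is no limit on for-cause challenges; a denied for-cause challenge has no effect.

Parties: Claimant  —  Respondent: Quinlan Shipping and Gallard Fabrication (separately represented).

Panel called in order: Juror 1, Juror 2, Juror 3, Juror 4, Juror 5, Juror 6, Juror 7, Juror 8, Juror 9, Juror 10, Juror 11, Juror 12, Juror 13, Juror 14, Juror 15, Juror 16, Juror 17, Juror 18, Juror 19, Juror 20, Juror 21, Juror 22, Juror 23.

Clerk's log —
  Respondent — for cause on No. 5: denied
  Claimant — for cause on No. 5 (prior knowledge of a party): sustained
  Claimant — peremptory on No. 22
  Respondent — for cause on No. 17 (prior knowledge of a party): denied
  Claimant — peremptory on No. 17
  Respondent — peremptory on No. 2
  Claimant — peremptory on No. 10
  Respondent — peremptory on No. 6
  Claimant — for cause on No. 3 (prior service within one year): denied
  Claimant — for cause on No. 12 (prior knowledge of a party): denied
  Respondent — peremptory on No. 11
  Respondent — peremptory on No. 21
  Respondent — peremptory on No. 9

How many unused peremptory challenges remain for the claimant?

Claimant allotment: 9.
Claimant peremptories used: #22, #17, #10 — 3 (for-cause on #5, #3, #12 don't count).
Remaining: 9 − 3 = 6.

6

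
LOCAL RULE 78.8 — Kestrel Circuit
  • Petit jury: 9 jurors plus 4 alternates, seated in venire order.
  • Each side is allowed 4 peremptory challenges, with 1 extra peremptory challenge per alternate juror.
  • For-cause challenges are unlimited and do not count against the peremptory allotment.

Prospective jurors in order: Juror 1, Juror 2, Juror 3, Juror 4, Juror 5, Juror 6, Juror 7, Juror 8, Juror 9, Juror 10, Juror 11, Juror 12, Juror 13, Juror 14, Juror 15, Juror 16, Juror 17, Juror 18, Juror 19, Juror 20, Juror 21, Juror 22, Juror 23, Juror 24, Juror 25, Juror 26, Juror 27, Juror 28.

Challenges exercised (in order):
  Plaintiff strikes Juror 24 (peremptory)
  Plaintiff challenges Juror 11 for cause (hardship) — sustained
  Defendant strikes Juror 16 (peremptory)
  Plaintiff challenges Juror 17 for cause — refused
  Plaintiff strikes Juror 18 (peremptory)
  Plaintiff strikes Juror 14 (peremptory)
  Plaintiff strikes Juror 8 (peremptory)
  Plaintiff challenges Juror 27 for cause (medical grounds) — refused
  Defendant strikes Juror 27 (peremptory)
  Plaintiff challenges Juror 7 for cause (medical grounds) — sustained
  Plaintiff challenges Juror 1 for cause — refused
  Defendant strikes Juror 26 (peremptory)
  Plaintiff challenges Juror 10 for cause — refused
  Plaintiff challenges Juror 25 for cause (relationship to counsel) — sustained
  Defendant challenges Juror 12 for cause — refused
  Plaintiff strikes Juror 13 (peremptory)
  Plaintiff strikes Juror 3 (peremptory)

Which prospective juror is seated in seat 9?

Removed: #3, #7, #8, #11, #13, #14, #16, #18, #24, #25, #26, #27. (#1, #10, #12, #17 stay — for-cause denied.)
Seating in order: seats 1–9 → #1, #2, #4, #5, #6, #9, #10, #12, #15; alternates → #17, #19, #20, #21.
So seat 9 is #15.

15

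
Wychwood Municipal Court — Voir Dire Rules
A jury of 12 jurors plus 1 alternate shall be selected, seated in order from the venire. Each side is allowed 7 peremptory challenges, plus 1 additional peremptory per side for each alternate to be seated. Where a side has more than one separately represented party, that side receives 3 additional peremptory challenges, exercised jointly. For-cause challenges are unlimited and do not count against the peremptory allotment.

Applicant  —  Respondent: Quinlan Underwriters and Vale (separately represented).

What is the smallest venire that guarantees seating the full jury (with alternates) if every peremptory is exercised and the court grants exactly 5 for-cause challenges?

37

Seats to fill: 12 + 1 alternates = 13.
Peremptories — Applicant: 7 + 1×1 = 8; Respondent: 7 + 1×1 + 3 = 11; total 19.
For-cause removals: 5.
Minimum venire: 13 + 19 + 5 = 37.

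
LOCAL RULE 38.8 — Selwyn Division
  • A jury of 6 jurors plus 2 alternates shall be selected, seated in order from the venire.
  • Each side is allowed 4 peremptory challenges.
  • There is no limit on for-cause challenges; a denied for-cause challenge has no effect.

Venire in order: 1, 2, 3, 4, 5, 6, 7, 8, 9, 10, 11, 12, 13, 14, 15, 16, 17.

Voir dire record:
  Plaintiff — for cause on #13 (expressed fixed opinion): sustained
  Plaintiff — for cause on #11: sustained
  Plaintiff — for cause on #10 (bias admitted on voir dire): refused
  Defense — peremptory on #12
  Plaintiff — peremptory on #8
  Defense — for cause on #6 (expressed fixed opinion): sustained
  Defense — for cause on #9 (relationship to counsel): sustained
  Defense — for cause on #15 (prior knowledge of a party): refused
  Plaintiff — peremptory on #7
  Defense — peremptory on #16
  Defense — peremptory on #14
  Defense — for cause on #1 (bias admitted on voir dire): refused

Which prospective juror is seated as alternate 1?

Removed: #6, #7, #8, #9, #11, #12, #13, #14, #16. (#1, #10, #15 stay — for-cause denied.)
Seating in order: seats 1–6 → #1, #2, #3, #4, #5, #10; alternates → #15, #17.
So alternate 1 is #15.

15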